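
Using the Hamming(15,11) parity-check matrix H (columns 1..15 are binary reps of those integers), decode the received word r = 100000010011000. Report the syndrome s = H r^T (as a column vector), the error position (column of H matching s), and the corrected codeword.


s = (1, 1, 1, 0)^T, error position = 14, corrected codeword c = 100000010011010

Compute s = H r^T mod 2 one row at a time:
  s_1 = 1 + 0 + 0 + 1 + 1 + 0 + 0 + 0 = 3 ≡ 1 (mod 2).
  s_2 = 0 + 0 + 0 + 0 + 1 + 0 + 0 + 0 = 1 ≡ 1 (mod 2).
  s_3 = 0 + 0 + 0 + 0 + 0 + 1 + 0 + 0 = 1 ≡ 1 (mod 2).
  s_4 = 1 + 0 + 0 + 0 + 0 + 1 + 0 + 0 = 2 ≡ 0 (mod 2).
s = (1, 1, 1, 0)^T — this equals column 14 of H (binary 1110), so error is at position 14.
Correct: flip bit 14 of r = 100000010011000 to get c = 100000010011010.


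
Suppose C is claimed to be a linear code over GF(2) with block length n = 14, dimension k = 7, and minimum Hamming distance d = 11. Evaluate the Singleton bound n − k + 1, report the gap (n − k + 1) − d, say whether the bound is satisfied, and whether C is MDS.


Singleton RHS = n − k + 1 = 8, slack = -3, bound violated (no such code; not MDS).

Singleton bound: d ≤ n − k + 1.
Here n = 14, k = 7, so n − k + 1 = 8.
Given d = 11, check d ≤ 8: NO.
Slack = (n − k + 1) − d = -3.
The slack is negative: d = 11 exceeds n − k + 1 = 8 by 3, so the Singleton bound is violated and no linear [14, 7, 11]_2 code can exist. In particular it is not MDS (MDS requires d = n − k + 1 exactly).
Description: the claimed parameters are [14, 7, 11]_2; such a code would be impossible (violates the Singleton bound).


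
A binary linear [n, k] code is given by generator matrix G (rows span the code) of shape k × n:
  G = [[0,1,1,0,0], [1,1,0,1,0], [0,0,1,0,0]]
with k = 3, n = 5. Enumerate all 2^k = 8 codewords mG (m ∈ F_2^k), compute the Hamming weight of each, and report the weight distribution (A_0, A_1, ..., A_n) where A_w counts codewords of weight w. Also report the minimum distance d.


Weight distribution: A_0 = 1, A_1 = 2, A_2 = 2, A_3 = 2, A_4 = 1. Minimum distance d = 1.

Enumerate all 2^3 = 8 messages m ∈ F_2^3.
For each, compute codeword c = mG in F_2^5, then tally its weight.
  m = 000 → c = 00000, weight = 0.
  m = 100 → c = 01100, weight = 2.
  m = 010 → c = 11010, weight = 3.
  m = 110 → c = 10110, weight = 3.
  m = 001 → c = 00100, weight = 1.
  m = 101 → c = 01000, weight = 1.
  m = 011 → c = 11110, weight = 4.
  m = 111 → c = 10010, weight = 2.
Tally weights:
  weight 0: 1 codewords.
  weight 1: 2 codewords.
  weight 2: 2 codewords.
  weight 3: 2 codewords.
  weight 4: 1 codewords.
Minimum distance d = smallest w > 0 with A_w > 0 = 1.
Sanity: Σ A_w = 8 = 2^3 = 8 ✓.


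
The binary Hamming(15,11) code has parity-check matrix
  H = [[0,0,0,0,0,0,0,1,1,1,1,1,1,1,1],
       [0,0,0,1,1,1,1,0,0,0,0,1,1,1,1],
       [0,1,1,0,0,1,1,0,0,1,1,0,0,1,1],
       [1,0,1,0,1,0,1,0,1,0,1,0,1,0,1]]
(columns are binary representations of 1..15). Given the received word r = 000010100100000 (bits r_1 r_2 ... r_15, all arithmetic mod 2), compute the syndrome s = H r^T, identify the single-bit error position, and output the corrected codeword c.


s = (1, 0, 0, 0)^T, error position = 8, corrected codeword c = 000010110100000

Compute s = H r^T mod 2 one row at a time:
  s_1 = 0 + 0 + 1 + 0 + 0 + 0 + 0 + 0 = 1 ≡ 1 (mod 2).
  s_2 = 0 + 1 + 0 + 1 + 0 + 0 + 0 + 0 = 2 ≡ 0 (mod 2).
  s_3 = 0 + 0 + 0 + 1 + 1 + 0 + 0 + 0 = 2 ≡ 0 (mod 2).
  s_4 = 0 + 0 + 1 + 1 + 0 + 0 + 0 + 0 = 2 ≡ 0 (mod 2).
s = (1, 0, 0, 0)^T — this equals column 8 of H (binary 1000), so error is at position 8.
Correct: flip bit 8 of r = 000010100100000 to get c = 000010110100000.


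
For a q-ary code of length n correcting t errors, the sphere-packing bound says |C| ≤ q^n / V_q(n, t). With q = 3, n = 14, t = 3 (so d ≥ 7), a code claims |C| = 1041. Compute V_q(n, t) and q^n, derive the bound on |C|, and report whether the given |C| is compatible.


V_q(n, t) = 3305, q^n = 4782969, Hamming bound = 1447, |C| = 1041 ≤ bound (satisfied).

Step 1: Compute V_q(n, t) = Σ_{j=0}^3 C(n, j) (q−1)^j.
  j = 0: C(14,0)·(2)^0 = 1·1 = 1.
  j = 1: C(14,1)·(2)^1 = 14·2 = 28.
  j = 2: C(14,2)·(2)^2 = 91·4 = 364.
  j = 3: C(14,3)·(2)^3 = 364·8 = 2912.
  V_q(n, t) = 1 + 28 + 364 + 2912 = 3305.
Step 2: q^n = 3^14 = 4782969.
Step 3: Hamming bound ⌊q^n / V_q(n,t)⌋ = ⌊4782969/3305⌋ = 1447.
Step 4: Compare |C| = 1041 to 1447: satisfied.
The claimed |C| lies below the Hamming bound.


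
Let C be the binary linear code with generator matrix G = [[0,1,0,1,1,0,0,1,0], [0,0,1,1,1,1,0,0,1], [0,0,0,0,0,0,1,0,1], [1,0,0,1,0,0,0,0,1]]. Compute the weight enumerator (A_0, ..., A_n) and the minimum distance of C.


Weight distribution: A_0 = 1, A_2 = 1, A_3 = 2, A_4 = 2, A_5 = 6, A_6 = 3, A_8 = 1. Minimum distance d = 2.

Enumerate all 2^4 = 16 messages m ∈ F_2^4.
For each, compute codeword c = mG in F_2^9, then tally its weight.
  m = 0000 → c = 000000000, weight = 0.
  m = 1000 → c = 010110010, weight = 4.
  m = 0100 → c = 001111001, weight = 5.
  m = 1100 → c = 011001011, weight = 5.
  m = 0010 → c = 000000101, weight = 2.
  m = 1010 → c = 010110111, weight = 6.
  m = 0110 → c = 001111100, weight = 5.
  m = 1110 → c = 011001110, weight = 5.
  m = 0001 → c = 100100001, weight = 3.
  m = 1001 → c = 110010011, weight = 5.
  m = 0101 → c = 101011000, weight = 4.
  m = 1101 → c = 111101010, weight = 6.
  m = 0011 → c = 100100100, weight = 3.
  m = 1011 → c = 110010110, weight = 5.
  m = 0111 → c = 101011101, weight = 6.
  m = 1111 → c = 111101111, weight = 8.
Tally weights:
  weight 0: 1 codewords.
  weight 2: 1 codewords.
  weight 3: 2 codewords.
  weight 4: 2 codewords.
  weight 5: 6 codewords.
  weight 6: 3 codewords.
  weight 8: 1 codewords.
Minimum distance d = smallest w > 0 with A_w > 0 = 2.
Sanity: Σ A_w = 16 = 2^4 = 16 ✓.


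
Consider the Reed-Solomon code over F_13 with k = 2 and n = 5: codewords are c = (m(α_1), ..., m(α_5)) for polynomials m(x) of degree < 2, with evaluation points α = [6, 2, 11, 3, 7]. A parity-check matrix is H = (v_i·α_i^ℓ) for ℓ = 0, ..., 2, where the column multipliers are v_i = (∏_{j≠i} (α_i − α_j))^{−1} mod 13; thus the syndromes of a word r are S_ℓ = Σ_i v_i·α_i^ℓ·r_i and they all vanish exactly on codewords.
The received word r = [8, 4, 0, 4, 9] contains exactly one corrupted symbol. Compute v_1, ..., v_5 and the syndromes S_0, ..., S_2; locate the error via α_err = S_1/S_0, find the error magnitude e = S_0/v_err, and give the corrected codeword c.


S = (8, 11, 7), error at position 4, error magnitude e = 12, c = [8, 4, 0, 5, 9].

Step 1: column multipliers v_i = (∏_{j≠i}(α_i − α_j))^{−1} mod 13.
  i = 1 (α = 6): (6−2)(6−11)(6−3)(6−7) = 4·(−5)·3·(−1) = 60 ≡ 8, so v_1 = 8^{−1} = 5 (mod 13).
  i = 2 (α = 2): (2−6)(2−11)(2−3)(2−7) = (−4)·(−9)·(−1)·(−5) = 180 ≡ 11, so v_2 = 11^{−1} = 6 (mod 13).
  i = 3 (α = 11): (11−6)(11−2)(11−3)(11−7) = 5·9·8·4 = 1440 ≡ 10, so v_3 = 10^{−1} = 4 (mod 13).
  i = 4 (α = 3): (3−6)(3−2)(3−11)(3−7) = (−3)·1·(−8)·(−4) = −96 ≡ 8, so v_4 = 8^{−1} = 5 (mod 13).
  i = 5 (α = 7): (7−6)(7−2)(7−11)(7−3) = 1·5·(−4)·4 = −80 ≡ 11, so v_5 = 11^{−1} = 6 (mod 13).
  v = [5, 6, 4, 5, 6].
Step 2: syndromes of r = [8, 4, 0, 4, 9] (all sums mod 13).
  S_0 = Σ v_i r_i = 5·8 + 6·4 + 4·0 + 5·4 + 6·9 = 138 ≡ 8.
  S_1 = Σ v_i α_i r_i = 5·6·8 + 6·2·4 + 4·11·0 + 5·3·4 + 6·7·9 = 726 ≡ 11.
  α_i^2 mod 13 = [10, 4, 4, 9, 10].
  S_2 = Σ v_i α_i^2 r_i = 5·10·8 + 6·4·4 + 4·4·0 + 5·9·4 + 6·10·9 = 1216 ≡ 7.
  S = (8, 11, 7) ≠ 0, so r is not a codeword (an error is present).
Step 3: locate the error. For a single error e at position i, S_ℓ = v_i·e·α_i^ℓ, so α_err = S_1/S_0.
  S_0^{−1} = 8^{−1} = 5 (mod 13), so α_err = 11·5 = 55 ≡ 3 = α_4. Error position i = 4.
  Consistency check: S_2/S_1 = 7·6 = 42 ≡ 3 = α_err ✓ (single-error assumption holds).
Step 4: error magnitude e = S_0/v_4 = S_0·∏_{j≠4}(α_4 − α_j) = 8·8 = 64 ≡ 12 (mod 13).
Step 5: correct position 4: c_4 = r_4 − e = 4 − 12 ≡ 5 (mod 13). Hence c = [8, 4, 0, 5, 9].
  Check: interpolating c through the α_i gives m(x) = 2 + 1·x (degree < 2) with m(α_i) = c_i for every i, so c is indeed a codeword.


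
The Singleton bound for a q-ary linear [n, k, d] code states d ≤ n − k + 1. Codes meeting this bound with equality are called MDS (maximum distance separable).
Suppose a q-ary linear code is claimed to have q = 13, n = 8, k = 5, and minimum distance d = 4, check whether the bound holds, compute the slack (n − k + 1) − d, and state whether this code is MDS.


Singleton RHS = n − k + 1 = 4, slack = 0, bound satisfied, MDS.

Singleton bound: d ≤ n − k + 1.
Here n = 8, k = 5, so n − k + 1 = 4.
Given d = 4, check d ≤ 4: YES.
Slack = (n − k + 1) − d = 0.
The code is MDS (slack = 0).
Description: the claimed parameters are [8, 5, 4]_13; such a code would be MDS (meets Singleton bound).


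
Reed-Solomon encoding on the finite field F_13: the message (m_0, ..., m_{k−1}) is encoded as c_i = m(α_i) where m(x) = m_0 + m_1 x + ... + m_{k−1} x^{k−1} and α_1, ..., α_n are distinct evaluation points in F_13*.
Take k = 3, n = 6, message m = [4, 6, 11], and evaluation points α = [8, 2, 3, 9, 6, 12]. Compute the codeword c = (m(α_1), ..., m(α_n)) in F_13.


c = [2, 8, 4, 0, 7, 9]

Message polynomial: m(x) = 4 + 6·x + 11·x^2 (mod 13).
For each evaluation point α_i, compute m(α_i) mod 13:
  α_1 = 8: Horner steps 11 → 3 → 2, so m(8) = 2.
  α_2 = 2: Horner steps 11 → 2 → 8, so m(2) = 8.
  α_3 = 3: Horner steps 11 → 0 → 4, so m(3) = 4.
  α_4 = 9: Horner steps 11 → 1 → 0, so m(9) = 0.
  α_5 = 6: Horner steps 11 → 7 → 7, so m(6) = 7.
  α_6 = 12: Horner steps 11 → 8 → 9, so m(12) = 9.
Codeword c = [2, 8, 4, 0, 7, 9] ∈ F_13^6.


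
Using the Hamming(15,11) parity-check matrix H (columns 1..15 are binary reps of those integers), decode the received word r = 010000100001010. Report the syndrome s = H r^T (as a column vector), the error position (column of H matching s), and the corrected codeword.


s = (0, 1, 1, 1)^T, error position = 7, corrected codeword c = 010000000001010

Compute s = H r^T mod 2 one row at a time:
  s_1 = 0 + 0 + 0 + 0 + 1 + 0 + 1 + 0 = 2 ≡ 0 (mod 2).
  s_2 = 0 + 0 + 0 + 1 + 1 + 0 + 1 + 0 = 3 ≡ 1 (mod 2).
  s_3 = 1 + 0 + 0 + 1 + 0 + 0 + 1 + 0 = 3 ≡ 1 (mod 2).
  s_4 = 0 + 0 + 0 + 1 + 0 + 0 + 0 + 0 = 1 ≡ 1 (mod 2).
s = (0, 1, 1, 1)^T — this equals column 7 of H (binary 0111), so error is at position 7.
Correct: flip bit 7 of r = 010000100001010 to get c = 010000000001010.


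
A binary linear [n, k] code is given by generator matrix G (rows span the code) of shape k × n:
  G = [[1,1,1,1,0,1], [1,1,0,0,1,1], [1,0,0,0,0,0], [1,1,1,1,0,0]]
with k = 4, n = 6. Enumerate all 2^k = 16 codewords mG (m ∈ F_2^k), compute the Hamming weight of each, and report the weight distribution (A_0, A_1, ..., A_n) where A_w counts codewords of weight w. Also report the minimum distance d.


Weight distribution: A_0 = 1, A_1 = 2, A_2 = 2, A_3 = 4, A_4 = 5, A_5 = 2. Minimum distance d = 1.

Enumerate all 2^4 = 16 messages m ∈ F_2^4.
For each, compute codeword c = mG in F_2^6, then tally its weight.
  m = 0000 → c = 000000, weight = 0.
  m = 1000 → c = 111101, weight = 5.
  m = 0100 → c = 110011, weight = 4.
  m = 1100 → c = 001110, weight = 3.
  m = 0010 → c = 100000, weight = 1.
  m = 1010 → c = 011101, weight = 4.
  m = 0110 → c = 010011, weight = 3.
  m = 1110 → c = 101110, weight = 4.
  m = 0001 → c = 111100, weight = 4.
  m = 1001 → c = 000001, weight = 1.
  m = 0101 → c = 001111, weight = 4.
  m = 1101 → c = 110010, weight = 3.
  m = 0011 → c = 011100, weight = 3.
  m = 1011 → c = 100001, weight = 2.
  m = 0111 → c = 101111, weight = 5.
  m = 1111 → c = 010010, weight = 2.
Tally weights:
  weight 0: 1 codewords.
  weight 1: 2 codewords.
  weight 2: 2 codewords.
  weight 3: 4 codewords.
  weight 4: 5 codewords.
  weight 5: 2 codewords.
Minimum distance d = smallest w > 0 with A_w > 0 = 1.
Sanity: Σ A_w = 16 = 2^4 = 16 ✓.


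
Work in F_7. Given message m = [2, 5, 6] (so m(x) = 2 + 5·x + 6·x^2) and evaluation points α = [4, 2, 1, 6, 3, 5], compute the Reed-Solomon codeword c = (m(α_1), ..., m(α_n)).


c = [6, 1, 6, 3, 1, 2]

Message polynomial: m(x) = 2 + 5·x + 6·x^2 (mod 7).
For each evaluation point α_i, compute m(α_i) mod 7:
  α_1 = 4: Horner steps 6 → 1 → 6, so m(4) = 6.
  α_2 = 2: Horner steps 6 → 3 → 1, so m(2) = 1.
  α_3 = 1: Horner steps 6 → 4 → 6, so m(1) = 6.
  α_4 = 6: Horner steps 6 → 6 → 3, so m(6) = 3.
  α_5 = 3: Horner steps 6 → 2 → 1, so m(3) = 1.
  α_6 = 5: Horner steps 6 → 0 → 2, so m(5) = 2.
Codeword c = [6, 1, 6, 3, 1, 2] ∈ F_7^6.


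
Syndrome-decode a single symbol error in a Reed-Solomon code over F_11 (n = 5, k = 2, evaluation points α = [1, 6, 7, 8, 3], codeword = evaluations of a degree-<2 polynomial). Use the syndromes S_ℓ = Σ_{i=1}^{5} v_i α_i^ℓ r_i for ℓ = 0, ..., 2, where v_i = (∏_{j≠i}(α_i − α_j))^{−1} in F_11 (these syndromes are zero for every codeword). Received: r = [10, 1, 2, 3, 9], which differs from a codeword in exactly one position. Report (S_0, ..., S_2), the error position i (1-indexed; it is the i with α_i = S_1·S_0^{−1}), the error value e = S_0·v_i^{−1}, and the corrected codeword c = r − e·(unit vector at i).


S = (7, 7, 7), error at position 1, error magnitude e = 3, c = [7, 1, 2, 3, 9].

Step 1: column multipliers v_i = (∏_{j≠i}(α_i − α_j))^{−1} mod 11.
  i = 1 (α = 1): (1−6)(1−7)(1−8)(1−3) = (−5)·(−6)·(−7)·(−2) = 420 ≡ 2, so v_1 = 2^{−1} = 6 (mod 11).
  i = 2 (α = 6): (6−1)(6−7)(6−8)(6−3) = 5·(−1)·(−2)·3 = 30 ≡ 8, so v_2 = 8^{−1} = 7 (mod 11).
  i = 3 (α = 7): (7−1)(7−6)(7−8)(7−3) = 6·1·(−1)·4 = −24 ≡ 9, so v_3 = 9^{−1} = 5 (mod 11).
  i = 4 (α = 8): (8−1)(8−6)(8−7)(8−3) = 7·2·1·5 = 70 ≡ 4, so v_4 = 4^{−1} = 3 (mod 11).
  i = 5 (α = 3): (3−1)(3−6)(3−7)(3−8) = 2·(−3)·(−4)·(−5) = −120 ≡ 1, so v_5 = 1^{−1} = 1 (mod 11).
  v = [6, 7, 5, 3, 1].
Step 2: syndromes of r = [10, 1, 2, 3, 9] (all sums mod 11).
  S_0 = Σ v_i r_i = 6·10 + 7·1 + 5·2 + 3·3 + 1·9 = 95 ≡ 7.
  S_1 = Σ v_i α_i r_i = 6·1·10 + 7·6·1 + 5·7·2 + 3·8·3 + 1·3·9 = 271 ≡ 7.
  α_i^2 mod 11 = [1, 3, 5, 9, 9].
  S_2 = Σ v_i α_i^2 r_i = 6·1·10 + 7·3·1 + 5·5·2 + 3·9·3 + 1·9·9 = 293 ≡ 7.
  S = (7, 7, 7) ≠ 0, so r is not a codeword (an error is present).
Step 3: locate the error. For a single error e at position i, S_ℓ = v_i·e·α_i^ℓ, so α_err = S_1/S_0.
  S_0^{−1} = 7^{−1} = 8 (mod 11), so α_err = 7·8 = 56 ≡ 1 = α_1. Error position i = 1.
  Consistency check: S_2/S_1 = 7·8 = 56 ≡ 1 = α_err ✓ (single-error assumption holds).
Step 4: error magnitude e = S_0/v_1 = S_0·∏_{j≠1}(α_1 − α_j) = 7·2 = 14 ≡ 3 (mod 11).
Step 5: correct position 1: c_1 = r_1 − e = 10 − 3 ≡ 7 (mod 11). Hence c = [7, 1, 2, 3, 9].
  Check: interpolating c through the α_i gives m(x) = 6 + 1·x (degree < 2) with m(α_i) = c_i for every i, so c is indeed a codeword.


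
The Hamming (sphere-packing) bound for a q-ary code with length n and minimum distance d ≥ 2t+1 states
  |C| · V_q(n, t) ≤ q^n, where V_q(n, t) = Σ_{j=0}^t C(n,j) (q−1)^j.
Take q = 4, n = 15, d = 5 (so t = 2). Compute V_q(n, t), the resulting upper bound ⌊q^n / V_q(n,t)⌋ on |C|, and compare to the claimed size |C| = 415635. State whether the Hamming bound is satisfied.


V_q(n, t) = 991, q^n = 1073741824, Hamming bound = 1083493, |C| = 415635 ≤ bound (satisfied).

Step 1: Compute V_q(n, t) = Σ_{j=0}^2 C(n, j) (q−1)^j.
  j = 0: C(15,0)·(3)^0 = 1·1 = 1.
  j = 1: C(15,1)·(3)^1 = 15·3 = 45.
  j = 2: C(15,2)·(3)^2 = 105·9 = 945.
  V_q(n, t) = 1 + 45 + 945 = 991.
Step 2: q^n = 4^15 = 1073741824.
Step 3: Hamming bound ⌊q^n / V_q(n,t)⌋ = ⌊1073741824/991⌋ = 1083493.
Step 4: Compare |C| = 415635 to 1083493: satisfied.
The claimed |C| lies below the Hamming bound.


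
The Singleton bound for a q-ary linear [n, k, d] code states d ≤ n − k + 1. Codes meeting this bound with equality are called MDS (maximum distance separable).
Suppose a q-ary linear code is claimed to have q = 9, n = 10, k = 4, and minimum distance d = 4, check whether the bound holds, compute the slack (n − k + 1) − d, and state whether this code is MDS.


Singleton RHS = n − k + 1 = 7, slack = 3, bound satisfied, not MDS.

Singleton bound: d ≤ n − k + 1.
Here n = 10, k = 4, so n − k + 1 = 7.
Given d = 4, check d ≤ 7: YES.
Slack = (n − k + 1) − d = 3.
The code is NOT MDS (slack = 3 > 0).
Description: the claimed parameters are [10, 4, 4]_9; such a code would be non-MDS.


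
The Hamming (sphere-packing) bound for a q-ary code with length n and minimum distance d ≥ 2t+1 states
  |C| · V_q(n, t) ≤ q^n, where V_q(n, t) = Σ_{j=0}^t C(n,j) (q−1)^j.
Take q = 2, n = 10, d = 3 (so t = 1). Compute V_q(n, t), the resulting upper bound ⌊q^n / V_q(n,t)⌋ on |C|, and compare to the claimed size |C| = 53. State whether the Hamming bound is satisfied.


V_q(n, t) = 11, q^n = 1024, Hamming bound = 93, |C| = 53 ≤ bound (satisfied).

Step 1: Compute V_q(n, t) = Σ_{j=0}^1 C(n, j) (q−1)^j.
  j = 0: C(10,0)·(1)^0 = 1·1 = 1.
  j = 1: C(10,1)·(1)^1 = 10·1 = 10.
  V_q(n, t) = 1 + 10 = 11.
Step 2: q^n = 2^10 = 1024.
Step 3: Hamming bound ⌊q^n / V_q(n,t)⌋ = ⌊1024/11⌋ = 93.
Step 4: Compare |C| = 53 to 93: satisfied.
The claimed |C| lies below the Hamming bound.


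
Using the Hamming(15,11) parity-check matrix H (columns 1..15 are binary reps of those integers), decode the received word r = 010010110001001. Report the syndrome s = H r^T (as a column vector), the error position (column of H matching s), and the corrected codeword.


s = (1, 0, 1, 1)^T, error position = 11, corrected codeword c = 010010110011001

Compute s = H r^T mod 2 one row at a time:
  s_1 = 1 + 0 + 0 + 0 + 1 + 0 + 0 + 1 = 3 ≡ 1 (mod 2).
  s_2 = 0 + 1 + 0 + 1 + 1 + 0 + 0 + 1 = 4 ≡ 0 (mod 2).
  s_3 = 1 + 0 + 0 + 1 + 0 + 0 + 0 + 1 = 3 ≡ 1 (mod 2).
  s_4 = 0 + 0 + 1 + 1 + 0 + 0 + 0 + 1 = 3 ≡ 1 (mod 2).
s = (1, 0, 1, 1)^T — this equals column 11 of H (binary 1011), so error is at position 11.
Correct: flip bit 11 of r = 010010110001001 to get c = 010010110011001.


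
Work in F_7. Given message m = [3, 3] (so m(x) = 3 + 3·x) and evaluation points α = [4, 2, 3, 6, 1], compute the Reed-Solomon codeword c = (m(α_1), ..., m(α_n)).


c = [1, 2, 5, 0, 6]

Message polynomial: m(x) = 3 + 3·x (mod 7).
For each evaluation point α_i, compute m(α_i) mod 7:
  α_1 = 4: Horner steps 3 → 1, so m(4) = 1.
  α_2 = 2: Horner steps 3 → 2, so m(2) = 2.
  α_3 = 3: Horner steps 3 → 5, so m(3) = 5.
  α_4 = 6: Horner steps 3 → 0, so m(6) = 0.
  α_5 = 1: Horner steps 3 → 6, so m(1) = 6.
Codeword c = [1, 2, 5, 0, 6] ∈ F_7^5.


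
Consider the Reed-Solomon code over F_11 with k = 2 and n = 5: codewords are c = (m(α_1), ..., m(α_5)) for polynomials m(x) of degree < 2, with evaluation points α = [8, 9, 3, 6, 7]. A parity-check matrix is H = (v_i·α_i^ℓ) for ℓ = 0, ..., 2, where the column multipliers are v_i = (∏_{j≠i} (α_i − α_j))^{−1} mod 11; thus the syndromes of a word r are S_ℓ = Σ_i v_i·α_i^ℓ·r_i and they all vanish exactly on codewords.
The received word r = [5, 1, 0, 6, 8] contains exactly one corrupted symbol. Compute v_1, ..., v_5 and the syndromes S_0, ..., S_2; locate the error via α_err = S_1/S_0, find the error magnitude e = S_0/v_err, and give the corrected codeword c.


S = (6, 4, 10), error at position 1, error magnitude e = 6, c = [10, 1, 0, 6, 8].

Step 1: column multipliers v_i = (∏_{j≠i}(α_i − α_j))^{−1} mod 11.
  i = 1 (α = 8): (8−9)(8−3)(8−6)(8−7) = (−1)·5·2·1 = −10 ≡ 1, so v_1 = 1^{−1} = 1 (mod 11).
  i = 2 (α = 9): (9−8)(9−3)(9−6)(9−7) = 1·6·3·2 = 36 ≡ 3, so v_2 = 3^{−1} = 4 (mod 11).
  i = 3 (α = 3): (3−8)(3−9)(3−6)(3−7) = (−5)·(−6)·(−3)·(−4) = 360 ≡ 8, so v_3 = 8^{−1} = 7 (mod 11).
  i = 4 (α = 6): (6−8)(6−9)(6−3)(6−7) = (−2)·(−3)·3·(−1) = −18 ≡ 4, so v_4 = 4^{−1} = 3 (mod 11).
  i = 5 (α = 7): (7−8)(7−9)(7−3)(7−6) = (−1)·(−2)·4·1 = 8 ≡ 8, so v_5 = 8^{−1} = 7 (mod 11).
  v = [1, 4, 7, 3, 7].
Step 2: syndromes of r = [5, 1, 0, 6, 8] (all sums mod 11).
  S_0 = Σ v_i r_i = 1·5 + 4·1 + 7·0 + 3·6 + 7·8 = 83 ≡ 6.
  S_1 = Σ v_i α_i r_i = 1·8·5 + 4·9·1 + 7·3·0 + 3·6·6 + 7·7·8 = 576 ≡ 4.
  α_i^2 mod 11 = [9, 4, 9, 3, 5].
  S_2 = Σ v_i α_i^2 r_i = 1·9·5 + 4·4·1 + 7·9·0 + 3·3·6 + 7·5·8 = 395 ≡ 10.
  S = (6, 4, 10) ≠ 0, so r is not a codeword (an error is present).
Step 3: locate the error. For a single error e at position i, S_ℓ = v_i·e·α_i^ℓ, so α_err = S_1/S_0.
  S_0^{−1} = 6^{−1} = 2 (mod 11), so α_err = 4·2 = 8 ≡ 8 = α_1. Error position i = 1.
  Consistency check: S_2/S_1 = 10·3 = 30 ≡ 8 = α_err ✓ (single-error assumption holds).
Step 4: error magnitude e = S_0/v_1 = S_0·∏_{j≠1}(α_1 − α_j) = 6·1 = 6 ≡ 6 (mod 11).
Step 5: correct position 1: c_1 = r_1 − e = 5 − 6 ≡ 10 (mod 11). Hence c = [10, 1, 0, 6, 8].
  Check: interpolating c through the α_i gives m(x) = 5 + 2·x (degree < 2) with m(α_i) = c_i for every i, so c is indeed a codeword.


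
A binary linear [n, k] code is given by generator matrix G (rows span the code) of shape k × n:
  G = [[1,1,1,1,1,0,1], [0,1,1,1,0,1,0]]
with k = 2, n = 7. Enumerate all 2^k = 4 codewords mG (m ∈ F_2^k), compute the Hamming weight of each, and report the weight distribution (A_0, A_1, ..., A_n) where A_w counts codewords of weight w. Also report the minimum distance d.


Weight distribution: A_0 = 1, A_4 = 2, A_6 = 1. Minimum distance d = 4.

Enumerate all 2^2 = 4 messages m ∈ F_2^2.
For each, compute codeword c = mG in F_2^7, then tally its weight.
  m = 00 → c = 0000000, weight = 0.
  m = 10 → c = 1111101, weight = 6.
  m = 01 → c = 0111010, weight = 4.
  m = 11 → c = 1000111, weight = 4.
Tally weights:
  weight 0: 1 codewords.
  weight 4: 2 codewords.
  weight 6: 1 codewords.
Minimum distance d = smallest w > 0 with A_w > 0 = 4.
Sanity: Σ A_w = 4 = 2^2 = 4 ✓.


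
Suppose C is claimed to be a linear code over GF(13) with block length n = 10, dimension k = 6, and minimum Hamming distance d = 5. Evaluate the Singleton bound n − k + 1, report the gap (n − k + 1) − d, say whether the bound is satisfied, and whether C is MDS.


Singleton RHS = n − k + 1 = 5, slack = 0, bound satisfied, MDS.

Singleton bound: d ≤ n − k + 1.
Here n = 10, k = 6, so n − k + 1 = 5.
Given d = 5, check d ≤ 5: YES.
Slack = (n − k + 1) − d = 0.
The code is MDS (slack = 0).
Description: the claimed parameters are [10, 6, 5]_13; such a code would be MDS (meets Singleton bound).


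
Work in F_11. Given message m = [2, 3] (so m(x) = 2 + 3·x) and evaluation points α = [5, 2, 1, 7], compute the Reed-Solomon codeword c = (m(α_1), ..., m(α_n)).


c = [6, 8, 5, 1]

Message polynomial: m(x) = 2 + 3·x (mod 11).
For each evaluation point α_i, compute m(α_i) mod 11:
  α_1 = 5: Horner steps 3 → 6, so m(5) = 6.
  α_2 = 2: Horner steps 3 → 8, so m(2) = 8.
  α_3 = 1: Horner steps 3 → 5, so m(1) = 5.
  α_4 = 7: Horner steps 3 → 1, so m(7) = 1.
Codeword c = [6, 8, 5, 1] ∈ F_11^4.


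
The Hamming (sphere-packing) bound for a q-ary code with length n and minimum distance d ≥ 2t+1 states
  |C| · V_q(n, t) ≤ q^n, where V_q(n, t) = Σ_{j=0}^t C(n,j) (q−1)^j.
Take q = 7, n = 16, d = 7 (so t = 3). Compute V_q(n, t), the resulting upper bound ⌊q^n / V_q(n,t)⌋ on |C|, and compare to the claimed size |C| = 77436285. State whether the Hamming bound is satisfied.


V_q(n, t) = 125377, q^n = 33232930569601, Hamming bound = 265064011, |C| = 77436285 ≤ bound (satisfied).

Step 1: Compute V_q(n, t) = Σ_{j=0}^3 C(n, j) (q−1)^j.
  j = 0: C(16,0)·(6)^0 = 1·1 = 1.
  j = 1: C(16,1)·(6)^1 = 16·6 = 96.
  j = 2: C(16,2)·(6)^2 = 120·36 = 4320.
  j = 3: C(16,3)·(6)^3 = 560·216 = 120960.
  V_q(n, t) = 1 + 96 + 4320 + 120960 = 125377.
Step 2: q^n = 7^16 = 33232930569601.
Step 3: Hamming bound ⌊q^n / V_q(n,t)⌋ = ⌊33232930569601/125377⌋ = 265064011.
Step 4: Compare |C| = 77436285 to 265064011: satisfied.
The claimed |C| lies below the Hamming bound.


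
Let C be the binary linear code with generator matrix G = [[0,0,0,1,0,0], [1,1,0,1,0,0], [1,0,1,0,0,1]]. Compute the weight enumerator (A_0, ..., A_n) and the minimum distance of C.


Weight distribution: A_0 = 1, A_1 = 1, A_2 = 1, A_3 = 3, A_4 = 2. Minimum distance d = 1.

Enumerate all 2^3 = 8 messages m ∈ F_2^3.
For each, compute codeword c = mG in F_2^6, then tally its weight.
  m = 000 → c = 000000, weight = 0.
  m = 100 → c = 000100, weight = 1.
  m = 010 → c = 110100, weight = 3.
  m = 110 → c = 110000, weight = 2.
  m = 001 → c = 101001, weight = 3.
  m = 101 → c = 101101, weight = 4.
  m = 011 → c = 011101, weight = 4.
  m = 111 → c = 011001, weight = 3.
Tally weights:
  weight 0: 1 codewords.
  weight 1: 1 codewords.
  weight 2: 1 codewords.
  weight 3: 3 codewords.
  weight 4: 2 codewords.
Minimum distance d = smallest w > 0 with A_w > 0 = 1.
Sanity: Σ A_w = 8 = 2^3 = 8 ✓.


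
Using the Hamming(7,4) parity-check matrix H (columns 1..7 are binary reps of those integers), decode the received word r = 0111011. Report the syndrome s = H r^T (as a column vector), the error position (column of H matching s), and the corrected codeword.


s = (1, 0, 0)^T, error position = 4, corrected codeword c = 0110011

Compute s = H r^T mod 2 one row at a time:
  s_1 = 1 + 0 + 1 + 1 = 3 ≡ 1 (mod 2).
  s_2 = 1 + 1 + 1 + 1 = 4 ≡ 0 (mod 2).
  s_3 = 0 + 1 + 0 + 1 = 2 ≡ 0 (mod 2).
s = (1, 0, 0)^T — this equals column 4 of H (binary 100), so error is at position 4.
Correct: flip bit 4 of r = 0111011 to get c = 0110011.


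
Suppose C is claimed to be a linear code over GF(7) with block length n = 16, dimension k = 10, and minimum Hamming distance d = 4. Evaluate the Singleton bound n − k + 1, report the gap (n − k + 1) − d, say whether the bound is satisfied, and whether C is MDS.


Singleton RHS = n − k + 1 = 7, slack = 3, bound satisfied, not MDS.

Singleton bound: d ≤ n − k + 1.
Here n = 16, k = 10, so n − k + 1 = 7.
Given d = 4, check d ≤ 7: YES.
Slack = (n − k + 1) − d = 3.
The code is NOT MDS (slack = 3 > 0).
Description: the claimed parameters are [16, 10, 4]_7; such a code would be non-MDS.


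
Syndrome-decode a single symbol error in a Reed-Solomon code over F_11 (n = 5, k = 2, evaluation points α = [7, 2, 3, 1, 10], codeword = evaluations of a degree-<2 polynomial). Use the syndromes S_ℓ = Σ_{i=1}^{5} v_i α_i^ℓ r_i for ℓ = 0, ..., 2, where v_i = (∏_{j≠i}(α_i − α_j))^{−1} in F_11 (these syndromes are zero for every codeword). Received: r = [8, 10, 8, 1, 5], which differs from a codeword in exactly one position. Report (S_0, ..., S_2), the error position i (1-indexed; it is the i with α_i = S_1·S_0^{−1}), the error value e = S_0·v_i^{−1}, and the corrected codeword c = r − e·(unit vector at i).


S = (10, 4, 6), error at position 1, error magnitude e = 8, c = [0, 10, 8, 1, 5].

Step 1: column multipliers v_i = (∏_{j≠i}(α_i − α_j))^{−1} mod 11.
  i = 1 (α = 7): (7−2)(7−3)(7−1)(7−10) = 5·4·6·(−3) = −360 ≡ 3, so v_1 = 3^{−1} = 4 (mod 11).
  i = 2 (α = 2): (2−7)(2−3)(2−1)(2−10) = (−5)·(−1)·1·(−8) = −40 ≡ 4, so v_2 = 4^{−1} = 3 (mod 11).
  i = 3 (α = 3): (3−7)(3−2)(3−1)(3−10) = (−4)·1·2·(−7) = 56 ≡ 1, so v_3 = 1^{−1} = 1 (mod 11).
  i = 4 (α = 1): (1−7)(1−2)(1−3)(1−10) = (−6)·(−1)·(−2)·(−9) = 108 ≡ 9, so v_4 = 9^{−1} = 5 (mod 11).
  i = 5 (α = 10): (10−7)(10−2)(10−3)(10−1) = 3·8·7·9 = 1512 ≡ 5, so v_5 = 5^{−1} = 9 (mod 11).
  v = [4, 3, 1, 5, 9].
Step 2: syndromes of r = [8, 10, 8, 1, 5] (all sums mod 11).
  S_0 = Σ v_i r_i = 4·8 + 3·10 + 1·8 + 5·1 + 9·5 = 120 ≡ 10.
  S_1 = Σ v_i α_i r_i = 4·7·8 + 3·2·10 + 1·3·8 + 5·1·1 + 9·10·5 = 763 ≡ 4.
  α_i^2 mod 11 = [5, 4, 9, 1, 1].
  S_2 = Σ v_i α_i^2 r_i = 4·5·8 + 3·4·10 + 1·9·8 + 5·1·1 + 9·1·5 = 402 ≡ 6.
  S = (10, 4, 6) ≠ 0, so r is not a codeword (an error is present).
Step 3: locate the error. For a single error e at position i, S_ℓ = v_i·e·α_i^ℓ, so α_err = S_1/S_0.
  S_0^{−1} = 10^{−1} = 10 (mod 11), so α_err = 4·10 = 40 ≡ 7 = α_1. Error position i = 1.
  Consistency check: S_2/S_1 = 6·3 = 18 ≡ 7 = α_err ✓ (single-error assumption holds).
Step 4: error magnitude e = S_0/v_1 = S_0·∏_{j≠1}(α_1 − α_j) = 10·3 = 30 ≡ 8 (mod 11).
Step 5: correct position 1: c_1 = r_1 − e = 8 − 8 ≡ 0 (mod 11). Hence c = [0, 10, 8, 1, 5].
  Check: interpolating c through the α_i gives m(x) = 3 + 9·x (degree < 2) with m(α_i) = c_i for every i, so c is indeed a codeword.


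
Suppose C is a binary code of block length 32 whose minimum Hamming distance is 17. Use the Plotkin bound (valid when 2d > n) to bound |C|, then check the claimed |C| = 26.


Plotkin bound M ≤ 16; given |C| = 26 > bound (violated).

Check applicability: 2d = 34, n = 32.
2d − n = 2 > 0, so Plotkin applies.
Compute d/(2d−n) = 17/2 ≈ 8.5000.
⌊d/(2d−n)⌋ = 8.
Plotkin bound: M ≤ 2·8 = 16.
Given |C| = 26, check: VIOLATED.
This |C| is above the Plotkin bound, so no binary code with n = 32, d = 17 and 26 codewords exists.


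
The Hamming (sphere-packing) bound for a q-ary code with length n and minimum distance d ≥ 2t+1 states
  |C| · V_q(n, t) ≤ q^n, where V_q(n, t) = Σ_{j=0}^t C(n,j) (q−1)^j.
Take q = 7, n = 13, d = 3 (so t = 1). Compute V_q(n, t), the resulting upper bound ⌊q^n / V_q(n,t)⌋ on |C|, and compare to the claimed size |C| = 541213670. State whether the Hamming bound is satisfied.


V_q(n, t) = 79, q^n = 96889010407, Hamming bound = 1226443169, |C| = 541213670 ≤ bound (satisfied).

Step 1: Compute V_q(n, t) = Σ_{j=0}^1 C(n, j) (q−1)^j.
  j = 0: C(13,0)·(6)^0 = 1·1 = 1.
  j = 1: C(13,1)·(6)^1 = 13·6 = 78.
  V_q(n, t) = 1 + 78 = 79.
Step 2: q^n = 7^13 = 96889010407.
Step 3: Hamming bound ⌊q^n / V_q(n,t)⌋ = ⌊96889010407/79⌋ = 1226443169.
Step 4: Compare |C| = 541213670 to 1226443169: satisfied.
The claimed |C| lies below the Hamming bound.


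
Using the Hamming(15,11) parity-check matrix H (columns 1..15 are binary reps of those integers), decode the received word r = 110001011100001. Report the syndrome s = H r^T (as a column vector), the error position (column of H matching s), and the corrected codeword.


s = (0, 0, 0, 1)^T, error position = 1, corrected codeword c = 010001011100001

Compute s = H r^T mod 2 one row at a time:
  s_1 = 1 + 1 + 1 + 0 + 0 + 0 + 0 + 1 = 4 ≡ 0 (mod 2).
  s_2 = 0 + 0 + 1 + 0 + 0 + 0 + 0 + 1 = 2 ≡ 0 (mod 2).
  s_3 = 1 + 0 + 1 + 0 + 1 + 0 + 0 + 1 = 4 ≡ 0 (mod 2).
  s_4 = 1 + 0 + 0 + 0 + 1 + 0 + 0 + 1 = 3 ≡ 1 (mod 2).
s = (0, 0, 0, 1)^T — this equals column 1 of H (binary 0001), so error is at position 1.
Correct: flip bit 1 of r = 110001011100001 to get c = 010001011100001.


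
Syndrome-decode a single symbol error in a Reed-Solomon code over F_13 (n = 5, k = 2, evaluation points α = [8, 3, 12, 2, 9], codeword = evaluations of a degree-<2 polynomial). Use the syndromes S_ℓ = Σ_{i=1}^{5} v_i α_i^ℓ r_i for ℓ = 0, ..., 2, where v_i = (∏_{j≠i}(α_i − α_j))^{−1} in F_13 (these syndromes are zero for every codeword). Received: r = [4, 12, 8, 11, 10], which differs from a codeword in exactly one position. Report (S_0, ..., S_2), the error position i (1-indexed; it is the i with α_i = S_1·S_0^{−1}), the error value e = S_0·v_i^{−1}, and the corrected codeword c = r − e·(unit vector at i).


S = (11, 8, 7), error at position 5, error magnitude e = 5, c = [4, 12, 8, 11, 5].

Step 1: column multipliers v_i = (∏_{j≠i}(α_i − α_j))^{−1} mod 13.
  i = 1 (α = 8): (8−3)(8−12)(8−2)(8−9) = 5·(−4)·6·(−1) = 120 ≡ 3, so v_1 = 3^{−1} = 9 (mod 13).
  i = 2 (α = 3): (3−8)(3−12)(3−2)(3−9) = (−5)·(−9)·1·(−6) = −270 ≡ 3, so v_2 = 3^{−1} = 9 (mod 13).
  i = 3 (α = 12): (12−8)(12−3)(12−2)(12−9) = 4·9·10·3 = 1080 ≡ 1, so v_3 = 1^{−1} = 1 (mod 13).
  i = 4 (α = 2): (2−8)(2−3)(2−12)(2−9) = (−6)·(−1)·(−10)·(−7) = 420 ≡ 4, so v_4 = 4^{−1} = 10 (mod 13).
  i = 5 (α = 9): (9−8)(9−3)(9−12)(9−2) = 1·6·(−3)·7 = −126 ≡ 4, so v_5 = 4^{−1} = 10 (mod 13).
  v = [9, 9, 1, 10, 10].
Step 2: syndromes of r = [4, 12, 8, 11, 10] (all sums mod 13).
  S_0 = Σ v_i r_i = 9·4 + 9·12 + 1·8 + 10·11 + 10·10 = 362 ≡ 11.
  S_1 = Σ v_i α_i r_i = 9·8·4 + 9·3·12 + 1·12·8 + 10·2·11 + 10·9·10 = 1828 ≡ 8.
  α_i^2 mod 13 = [12, 9, 1, 4, 3].
  S_2 = Σ v_i α_i^2 r_i = 9·12·4 + 9·9·12 + 1·1·8 + 10·4·11 + 10·3·10 = 2152 ≡ 7.
  S = (11, 8, 7) ≠ 0, so r is not a codeword (an error is present).
Step 3: locate the error. For a single error e at position i, S_ℓ = v_i·e·α_i^ℓ, so α_err = S_1/S_0.
  S_0^{−1} = 11^{−1} = 6 (mod 13), so α_err = 8·6 = 48 ≡ 9 = α_5. Error position i = 5.
  Consistency check: S_2/S_1 = 7·5 = 35 ≡ 9 = α_err ✓ (single-error assumption holds).
Step 4: error magnitude e = S_0/v_5 = S_0·∏_{j≠5}(α_5 − α_j) = 11·4 = 44 ≡ 5 (mod 13).
Step 5: correct position 5: c_5 = r_5 − e = 10 − 5 ≡ 5 (mod 13). Hence c = [4, 12, 8, 11, 5].
  Check: interpolating c through the α_i gives m(x) = 9 + 1·x (degree < 2) with m(α_i) = c_i for every i, so c is indeed a codeword.


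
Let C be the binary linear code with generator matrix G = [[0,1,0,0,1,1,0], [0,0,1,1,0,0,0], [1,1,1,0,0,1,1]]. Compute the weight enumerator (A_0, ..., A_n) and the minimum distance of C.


Weight distribution: A_0 = 1, A_2 = 1, A_3 = 1, A_4 = 2, A_5 = 3. Minimum distance d = 2.

Enumerate all 2^3 = 8 messages m ∈ F_2^3.
For each, compute codeword c = mG in F_2^7, then tally its weight.
  m = 000 → c = 0000000, weight = 0.
  m = 100 → c = 0100110, weight = 3.
  m = 010 → c = 0011000, weight = 2.
  m = 110 → c = 0111110, weight = 5.
  m = 001 → c = 1110011, weight = 5.
  m = 101 → c = 1010101, weight = 4.
  m = 011 → c = 1101011, weight = 5.
  m = 111 → c = 1001101, weight = 4.
Tally weights:
  weight 0: 1 codewords.
  weight 2: 1 codewords.
  weight 3: 1 codewords.
  weight 4: 2 codewords.
  weight 5: 3 codewords.
Minimum distance d = smallest w > 0 with A_w > 0 = 2.
Sanity: Σ A_w = 8 = 2^3 = 8 ✓.


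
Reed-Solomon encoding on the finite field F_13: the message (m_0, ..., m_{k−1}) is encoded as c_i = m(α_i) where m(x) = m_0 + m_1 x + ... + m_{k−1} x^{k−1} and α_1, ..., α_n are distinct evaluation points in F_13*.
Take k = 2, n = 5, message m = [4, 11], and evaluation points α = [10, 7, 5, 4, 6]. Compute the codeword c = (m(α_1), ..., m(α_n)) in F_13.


c = [10, 3, 7, 9, 5]

Message polynomial: m(x) = 4 + 11·x (mod 13).
For each evaluation point α_i, compute m(α_i) mod 13:
  α_1 = 10: Horner steps 11 → 10, so m(10) = 10.
  α_2 = 7: Horner steps 11 → 3, so m(7) = 3.
  α_3 = 5: Horner steps 11 → 7, so m(5) = 7.
  α_4 = 4: Horner steps 11 → 9, so m(4) = 9.
  α_5 = 6: Horner steps 11 → 5, so m(6) = 5.
Codeword c = [10, 3, 7, 9, 5] ∈ F_13^5.


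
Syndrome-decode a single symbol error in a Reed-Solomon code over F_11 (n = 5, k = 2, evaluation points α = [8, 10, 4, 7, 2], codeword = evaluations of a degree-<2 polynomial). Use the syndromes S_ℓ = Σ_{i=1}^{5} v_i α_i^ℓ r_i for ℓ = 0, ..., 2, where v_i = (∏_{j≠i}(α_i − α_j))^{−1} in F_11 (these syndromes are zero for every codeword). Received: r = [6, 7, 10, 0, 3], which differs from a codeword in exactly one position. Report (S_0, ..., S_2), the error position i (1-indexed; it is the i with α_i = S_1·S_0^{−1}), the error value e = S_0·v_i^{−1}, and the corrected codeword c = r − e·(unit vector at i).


S = (5, 9, 3), error at position 3, error magnitude e = 6, c = [6, 7, 4, 0, 3].

Step 1: column multipliers v_i = (∏_{j≠i}(α_i − α_j))^{−1} mod 11.
  i = 1 (α = 8): (8−10)(8−4)(8−7)(8−2) = (−2)·4·1·6 = −48 ≡ 7, so v_1 = 7^{−1} = 8 (mod 11).
  i = 2 (α = 10): (10−8)(10−4)(10−7)(10−2) = 2·6·3·8 = 288 ≡ 2, so v_2 = 2^{−1} = 6 (mod 11).
  i = 3 (α = 4): (4−8)(4−10)(4−7)(4−2) = (−4)·(−6)·(−3)·2 = −144 ≡ 10, so v_3 = 10^{−1} = 10 (mod 11).
  i = 4 (α = 7): (7−8)(7−10)(7−4)(7−2) = (−1)·(−3)·3·5 = 45 ≡ 1, so v_4 = 1^{−1} = 1 (mod 11).
  i = 5 (α = 2): (2−8)(2−10)(2−4)(2−7) = (−6)·(−8)·(−2)·(−5) = 480 ≡ 7, so v_5 = 7^{−1} = 8 (mod 11).
  v = [8, 6, 10, 1, 8].
Step 2: syndromes of r = [6, 7, 10, 0, 3] (all sums mod 11).
  S_0 = Σ v_i r_i = 8·6 + 6·7 + 10·10 + 1·0 + 8·3 = 214 ≡ 5.
  S_1 = Σ v_i α_i r_i = 8·8·6 + 6·10·7 + 10·4·10 + 1·7·0 + 8·2·3 = 1252 ≡ 9.
  α_i^2 mod 11 = [9, 1, 5, 5, 4].
  S_2 = Σ v_i α_i^2 r_i = 8·9·6 + 6·1·7 + 10·5·10 + 1·5·0 + 8·4·3 = 1070 ≡ 3.
  S = (5, 9, 3) ≠ 0, so r is not a codeword (an error is present).
Step 3: locate the error. For a single error e at position i, S_ℓ = v_i·e·α_i^ℓ, so α_err = S_1/S_0.
  S_0^{−1} = 5^{−1} = 9 (mod 11), so α_err = 9·9 = 81 ≡ 4 = α_3. Error position i = 3.
  Consistency check: S_2/S_1 = 3·5 = 15 ≡ 4 = α_err ✓ (single-error assumption holds).
Step 4: error magnitude e = S_0/v_3 = S_0·∏_{j≠3}(α_3 − α_j) = 5·10 = 50 ≡ 6 (mod 11).
Step 5: correct position 3: c_3 = r_3 − e = 10 − 6 ≡ 4 (mod 11). Hence c = [6, 7, 4, 0, 3].
  Check: interpolating c through the α_i gives m(x) = 2 + 6·x (degree < 2) with m(α_i) = c_i for every i, so c is indeed a codeword.


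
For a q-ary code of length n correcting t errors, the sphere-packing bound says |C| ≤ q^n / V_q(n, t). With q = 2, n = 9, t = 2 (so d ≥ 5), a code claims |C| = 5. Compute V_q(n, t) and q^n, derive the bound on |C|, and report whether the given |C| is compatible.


V_q(n, t) = 46, q^n = 512, Hamming bound = 11, |C| = 5 ≤ bound (satisfied).

Step 1: Compute V_q(n, t) = Σ_{j=0}^2 C(n, j) (q−1)^j.
  j = 0: C(9,0)·(1)^0 = 1·1 = 1.
  j = 1: C(9,1)·(1)^1 = 9·1 = 9.
  j = 2: C(9,2)·(1)^2 = 36·1 = 36.
  V_q(n, t) = 1 + 9 + 36 = 46.
Step 2: q^n = 2^9 = 512.
Step 3: Hamming bound ⌊q^n / V_q(n,t)⌋ = ⌊512/46⌋ = 11.
Step 4: Compare |C| = 5 to 11: satisfied.
The claimed |C| lies below the Hamming bound.


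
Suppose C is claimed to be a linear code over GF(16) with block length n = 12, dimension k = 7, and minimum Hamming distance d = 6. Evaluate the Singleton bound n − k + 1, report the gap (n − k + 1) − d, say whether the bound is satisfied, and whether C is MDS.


Singleton RHS = n − k + 1 = 6, slack = 0, bound satisfied, MDS.

Singleton bound: d ≤ n − k + 1.
Here n = 12, k = 7, so n − k + 1 = 6.
Given d = 6, check d ≤ 6: YES.
Slack = (n − k + 1) − d = 0.
The code is MDS (slack = 0).
Description: the claimed parameters are [12, 7, 6]_16; such a code would be MDS (meets Singleton bound).


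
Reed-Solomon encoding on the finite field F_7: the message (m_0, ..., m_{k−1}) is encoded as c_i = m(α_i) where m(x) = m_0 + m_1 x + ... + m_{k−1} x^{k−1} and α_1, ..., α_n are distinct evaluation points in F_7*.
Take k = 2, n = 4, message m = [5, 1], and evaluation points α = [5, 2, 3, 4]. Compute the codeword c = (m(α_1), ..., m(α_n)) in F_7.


c = [3, 0, 1, 2]

Message polynomial: m(x) = 5 + 1·x (mod 7).
For each evaluation point α_i, compute m(α_i) mod 7:
  α_1 = 5: Horner steps 1 → 3, so m(5) = 3.
  α_2 = 2: Horner steps 1 → 0, so m(2) = 0.
  α_3 = 3: Horner steps 1 → 1, so m(3) = 1.
  α_4 = 4: Horner steps 1 → 2, so m(4) = 2.
Codeword c = [3, 0, 1, 2] ∈ F_7^4.


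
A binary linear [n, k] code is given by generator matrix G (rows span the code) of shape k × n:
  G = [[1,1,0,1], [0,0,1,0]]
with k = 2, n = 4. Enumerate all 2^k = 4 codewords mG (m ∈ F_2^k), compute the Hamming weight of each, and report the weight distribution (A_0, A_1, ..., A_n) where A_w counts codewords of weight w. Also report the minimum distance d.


Weight distribution: A_0 = 1, A_1 = 1, A_3 = 1, A_4 = 1. Minimum distance d = 1.

Enumerate all 2^2 = 4 messages m ∈ F_2^2.
For each, compute codeword c = mG in F_2^4, then tally its weight.
  m = 00 → c = 0000, weight = 0.
  m = 10 → c = 1101, weight = 3.
  m = 01 → c = 0010, weight = 1.
  m = 11 → c = 1111, weight = 4.
Tally weights:
  weight 0: 1 codewords.
  weight 1: 1 codewords.
  weight 3: 1 codewords.
  weight 4: 1 codewords.
Minimum distance d = smallest w > 0 with A_w > 0 = 1.
Sanity: Σ A_w = 4 = 2^2 = 4 ✓.
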